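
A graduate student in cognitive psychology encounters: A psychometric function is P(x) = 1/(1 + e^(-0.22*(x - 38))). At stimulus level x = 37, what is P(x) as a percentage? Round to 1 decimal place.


P(x) = 1/(1 + e^(-0.22*(37 - 38)))
Exponent = -0.22 * -1 = 0.22
e^(0.22) = 1.246077
P = 1/(1 + 1.246077) = 0.445221
Percentage = 44.5


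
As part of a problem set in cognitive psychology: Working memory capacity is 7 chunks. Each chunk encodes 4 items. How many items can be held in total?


Total items = chunks * items_per_chunk
= 7 * 4
= 28


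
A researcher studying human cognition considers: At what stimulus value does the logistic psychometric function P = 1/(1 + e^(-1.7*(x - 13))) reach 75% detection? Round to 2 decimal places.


At P = 0.75: 0.75 = 1/(1 + e^(-k*(x-x0)))
Solving: e^(-k*(x-x0)) = 1/3
x = x0 + ln(3)/k
ln(3) = 1.0986
x = 13 + 1.0986/1.7
= 13 + 0.6462
= 13.65


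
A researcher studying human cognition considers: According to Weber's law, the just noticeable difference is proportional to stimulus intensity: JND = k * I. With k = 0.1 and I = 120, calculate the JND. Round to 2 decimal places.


JND = k * I
JND = 0.1 * 120
= 12.00


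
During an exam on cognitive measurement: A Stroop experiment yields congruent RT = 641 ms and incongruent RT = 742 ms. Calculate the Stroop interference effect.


Stroop effect = RT(incongruent) - RT(congruent)
= 742 - 641
= 101 ms


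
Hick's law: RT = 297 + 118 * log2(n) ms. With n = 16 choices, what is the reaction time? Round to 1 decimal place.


RT = 297 + 118 * log2(16)
log2(16) = 4.0
RT = 297 + 118 * 4.0
= 297 + 472.0
= 769.0 ms


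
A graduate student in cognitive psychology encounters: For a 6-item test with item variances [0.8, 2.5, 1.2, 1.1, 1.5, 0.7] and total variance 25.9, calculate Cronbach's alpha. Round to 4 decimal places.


alpha = (k/(k-1)) * (1 - sum(s_i^2)/s_total^2)
sum(item variances) = 7.8
k/(k-1) = 6/5 = 1.2
1 - 7.8/25.9 = 1 - 0.301158 = 0.698842
alpha = 1.2 * 0.698842
= 0.8386


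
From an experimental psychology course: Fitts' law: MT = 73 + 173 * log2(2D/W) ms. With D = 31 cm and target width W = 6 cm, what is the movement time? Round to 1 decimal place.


MT = 73 + 173 * log2(2*31/6)
2D/W = 10.333333
log2(10.333333) = 3.3692
MT = 73 + 173 * 3.3692
= 655.9 ms


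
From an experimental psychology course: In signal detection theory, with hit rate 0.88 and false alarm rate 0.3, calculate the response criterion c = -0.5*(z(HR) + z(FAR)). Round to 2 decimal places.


c = -0.5 * (z(HR) + z(FAR))
z(0.88) = 1.175
z(0.3) = -0.5244
c = -0.5 * (1.175 + -0.5244)
= -0.5 * 0.6506
= -0.33


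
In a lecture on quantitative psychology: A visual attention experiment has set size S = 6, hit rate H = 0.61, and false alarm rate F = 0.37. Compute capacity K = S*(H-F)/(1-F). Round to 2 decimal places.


K = S * (H - F) / (1 - F)
H - F = 0.24
1 - F = 0.63
K = 6 * 0.24 / 0.63
= 2.29


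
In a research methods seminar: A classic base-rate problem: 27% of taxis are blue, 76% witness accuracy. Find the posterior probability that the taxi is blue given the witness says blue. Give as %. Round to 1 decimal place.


P(blue | says blue) = P(says blue | blue)*P(blue) / [P(says blue | blue)*P(blue) + P(says blue | not blue)*P(not blue)]
Numerator = 0.76 * 0.27 = 0.2052
False identification = 0.24 * 0.73 = 0.1752
P = 0.2052 / (0.2052 + 0.1752)
= 0.2052 / 0.3804
As percentage = 53.9


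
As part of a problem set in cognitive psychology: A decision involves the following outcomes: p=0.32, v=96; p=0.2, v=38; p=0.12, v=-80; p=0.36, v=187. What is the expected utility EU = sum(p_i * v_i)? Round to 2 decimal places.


EU = sum(p_i * v_i)
0.32 * 96 = 30.72
0.2 * 38 = 7.6
0.12 * -80 = -9.6
0.36 * 187 = 67.32
EU = 30.72 + 7.6 + -9.6 + 67.32
= 96.04


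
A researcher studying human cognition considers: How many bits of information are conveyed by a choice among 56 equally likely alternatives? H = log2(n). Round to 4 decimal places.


H = log2(n)
H = log2(56)
= 5.8074


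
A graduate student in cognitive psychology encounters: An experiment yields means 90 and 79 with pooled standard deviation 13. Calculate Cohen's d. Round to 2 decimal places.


Cohen's d = (M1 - M2) / S_pooled
= (90 - 79) / 13
= 11 / 13
= 0.85


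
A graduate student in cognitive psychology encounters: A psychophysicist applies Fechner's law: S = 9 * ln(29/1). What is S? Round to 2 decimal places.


S = 9 * ln(29/1)
I/I0 = 29.0
ln(29.0) = 3.3673
S = 9 * 3.3673
= 30.31


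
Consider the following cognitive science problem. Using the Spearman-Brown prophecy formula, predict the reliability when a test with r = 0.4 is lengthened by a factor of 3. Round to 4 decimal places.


r_new = n*r / (1 + (n-1)*r)
Numerator = 3 * 0.4 = 1.2
Denominator = 1 + 2 * 0.4 = 1.8
r_new = 1.2 / 1.8
= 0.6667


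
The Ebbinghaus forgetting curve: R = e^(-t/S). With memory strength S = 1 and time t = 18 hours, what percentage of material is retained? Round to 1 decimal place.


R = e^(-t/S)
-t/S = -18/1 = -18.0
R = e^(-18.0) = 0.0
Percentage = 0.0 * 100
= 0.0


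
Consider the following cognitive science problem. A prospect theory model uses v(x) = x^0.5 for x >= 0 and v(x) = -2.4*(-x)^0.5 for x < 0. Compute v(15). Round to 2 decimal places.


Since x = 15 >= 0, use v(x) = x^0.5
15^0.5 = 3.873
v(15) = 3.87


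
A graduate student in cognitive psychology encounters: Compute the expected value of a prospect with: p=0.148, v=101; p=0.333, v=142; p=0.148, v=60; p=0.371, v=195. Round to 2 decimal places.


EU = sum(p_i * v_i)
0.148 * 101 = 14.948
0.333 * 142 = 47.286
0.148 * 60 = 8.88
0.371 * 195 = 72.345
EU = 14.948 + 47.286 + 8.88 + 72.345
= 143.46


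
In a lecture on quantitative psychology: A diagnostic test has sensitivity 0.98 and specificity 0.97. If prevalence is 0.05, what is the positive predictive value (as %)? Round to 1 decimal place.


PPV = (sens * prev) / (sens * prev + (1-spec) * (1-prev))
Numerator = 0.98 * 0.05 = 0.049
P(positive and no disease) = (1 - spec) * (1 - prev) = (1 - 0.97) * (1 - 0.05) = 0.0285
Denominator = 0.049 + 0.0285 = 0.0775
PPV = 0.049 / 0.0775 = 0.632258
As percentage = 63.2


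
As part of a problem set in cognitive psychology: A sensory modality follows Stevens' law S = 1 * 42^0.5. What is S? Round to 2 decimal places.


S = 1 * 42^0.5
42^0.5 = 6.4807
S = 1 * 6.4807
= 6.48


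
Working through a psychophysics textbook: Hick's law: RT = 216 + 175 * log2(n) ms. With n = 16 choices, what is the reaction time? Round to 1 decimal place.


RT = 216 + 175 * log2(16)
log2(16) = 4.0
RT = 216 + 175 * 4.0
= 216 + 700.0
= 916.0 ms


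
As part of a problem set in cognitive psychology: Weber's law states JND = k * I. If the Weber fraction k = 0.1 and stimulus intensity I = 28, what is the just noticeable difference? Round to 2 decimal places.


JND = k * I
JND = 0.1 * 28
= 2.80


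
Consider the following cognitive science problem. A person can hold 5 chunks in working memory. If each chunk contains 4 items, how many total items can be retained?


Total items = chunks * items_per_chunk
= 5 * 4
= 20


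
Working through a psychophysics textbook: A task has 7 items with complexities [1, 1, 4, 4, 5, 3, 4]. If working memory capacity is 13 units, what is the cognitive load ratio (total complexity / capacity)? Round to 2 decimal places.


Total complexity = 1 + 1 + 4 + 4 + 5 + 3 + 4 = 22
Load = total / capacity = 22 / 13
= 1.69


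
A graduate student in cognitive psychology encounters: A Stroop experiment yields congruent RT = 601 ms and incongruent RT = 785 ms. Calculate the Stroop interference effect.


Stroop effect = RT(incongruent) - RT(congruent)
= 785 - 601
= 184 ms


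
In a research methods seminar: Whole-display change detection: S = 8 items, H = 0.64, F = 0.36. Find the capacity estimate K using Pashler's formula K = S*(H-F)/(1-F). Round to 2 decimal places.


K = S * (H - F) / (1 - F)
H - F = 0.28
1 - F = 0.64
K = 8 * 0.28 / 0.64
= 3.50


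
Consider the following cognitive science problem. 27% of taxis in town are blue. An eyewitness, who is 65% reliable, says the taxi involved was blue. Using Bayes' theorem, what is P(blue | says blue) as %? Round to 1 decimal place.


P(blue | says blue) = P(says blue | blue)*P(blue) / [P(says blue | blue)*P(blue) + P(says blue | not blue)*P(not blue)]
Numerator = 0.65 * 0.27 = 0.1755
False identification = 0.35 * 0.73 = 0.2555
P = 0.1755 / (0.1755 + 0.2555)
= 0.1755 / 0.431
As percentage = 40.7


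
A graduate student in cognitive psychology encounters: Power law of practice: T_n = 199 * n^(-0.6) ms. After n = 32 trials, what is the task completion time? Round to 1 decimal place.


T_n = 199 * 32^(-0.6)
32^(-0.6) = 0.125
T_n = 199 * 0.125
= 24.9 ms


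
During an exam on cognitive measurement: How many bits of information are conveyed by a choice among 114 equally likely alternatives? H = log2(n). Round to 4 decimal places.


H = log2(n)
H = log2(114)
= 6.8329


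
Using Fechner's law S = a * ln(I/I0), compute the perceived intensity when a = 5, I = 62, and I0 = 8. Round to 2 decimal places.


S = 5 * ln(62/8)
I/I0 = 7.75
ln(7.75) = 2.0477
S = 5 * 2.0477
= 10.24


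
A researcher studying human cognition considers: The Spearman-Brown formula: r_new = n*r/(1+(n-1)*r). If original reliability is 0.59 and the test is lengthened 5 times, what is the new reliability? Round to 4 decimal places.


r_new = n*r / (1 + (n-1)*r)
Numerator = 5 * 0.59 = 2.95
Denominator = 1 + 4 * 0.59 = 3.36
r_new = 2.95 / 3.36
= 0.8780


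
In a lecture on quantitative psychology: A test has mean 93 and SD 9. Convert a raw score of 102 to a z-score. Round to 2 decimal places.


z = (X - mu) / sigma
= (102 - 93) / 9
= 9 / 9
= 1.00


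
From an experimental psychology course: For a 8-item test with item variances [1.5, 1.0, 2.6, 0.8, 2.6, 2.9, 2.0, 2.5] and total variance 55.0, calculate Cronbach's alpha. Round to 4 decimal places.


alpha = (k/(k-1)) * (1 - sum(s_i^2)/s_total^2)
sum(item variances) = 15.9
k/(k-1) = 8/7 = 1.142857
1 - 15.9/55.0 = 1 - 0.289091 = 0.710909
alpha = 1.142857 * 0.710909
= 0.8125


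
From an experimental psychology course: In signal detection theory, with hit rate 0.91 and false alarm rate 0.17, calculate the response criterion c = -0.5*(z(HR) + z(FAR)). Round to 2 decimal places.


c = -0.5 * (z(HR) + z(FAR))
z(0.91) = 1.3408
z(0.17) = -0.9542
c = -0.5 * (1.3408 + -0.9542)
= -0.5 * 0.3866
= -0.19


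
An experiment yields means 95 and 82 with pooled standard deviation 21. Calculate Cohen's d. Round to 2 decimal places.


Cohen's d = (M1 - M2) / S_pooled
= (95 - 82) / 21
= 13 / 21
= 0.62


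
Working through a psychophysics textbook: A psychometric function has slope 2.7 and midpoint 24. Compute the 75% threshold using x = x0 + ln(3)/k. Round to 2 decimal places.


At P = 0.75: 0.75 = 1/(1 + e^(-k*(x-x0)))
Solving: e^(-k*(x-x0)) = 1/3
x = x0 + ln(3)/k
ln(3) = 1.0986
x = 24 + 1.0986/2.7
= 24 + 0.4069
= 24.41


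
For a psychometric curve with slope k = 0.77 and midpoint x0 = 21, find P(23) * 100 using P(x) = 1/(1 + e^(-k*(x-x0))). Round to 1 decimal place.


P(x) = 1/(1 + e^(-0.77*(23 - 21)))
Exponent = -0.77 * 2 = -1.54
e^(-1.54) = 0.214381
P = 1/(1 + 0.214381) = 0.823465
Percentage = 82.3


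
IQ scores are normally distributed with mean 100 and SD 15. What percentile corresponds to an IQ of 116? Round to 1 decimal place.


z = (IQ - mean) / SD
z = (116 - 100) / 15 = 1.0667
Percentile = Phi(1.0667) * 100
Phi(1.0667) = 0.856946
= 85.7


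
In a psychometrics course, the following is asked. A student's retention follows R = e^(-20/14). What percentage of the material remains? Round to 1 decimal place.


R = e^(-t/S)
-t/S = -20/14 = -1.428571
R = e^(-1.428571) = 0.239651
Percentage = 0.239651 * 100
= 24.0


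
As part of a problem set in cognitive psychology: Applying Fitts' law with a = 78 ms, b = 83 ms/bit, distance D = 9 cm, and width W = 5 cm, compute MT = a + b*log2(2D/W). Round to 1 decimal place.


MT = 78 + 83 * log2(2*9/5)
2D/W = 3.6
log2(3.6) = 1.848
MT = 78 + 83 * 1.848
= 231.4 ms


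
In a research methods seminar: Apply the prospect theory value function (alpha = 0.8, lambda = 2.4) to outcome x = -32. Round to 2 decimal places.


Since x = -32 < 0, use v(x) = -lambda*(-x)^alpha
(-x) = 32
32^0.8 = 16.0
v(-32) = -2.4 * 16.0
= -38.40


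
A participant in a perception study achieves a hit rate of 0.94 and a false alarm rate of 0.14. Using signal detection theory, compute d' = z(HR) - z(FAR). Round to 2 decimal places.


d' = z(HR) - z(FAR)
z(0.94) = 1.5548
z(0.14) = -1.0803
d' = 1.5548 - -1.0803
= 2.64


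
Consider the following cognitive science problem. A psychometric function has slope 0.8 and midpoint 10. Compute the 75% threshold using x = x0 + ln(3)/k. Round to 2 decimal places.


At P = 0.75: 0.75 = 1/(1 + e^(-k*(x-x0)))
Solving: e^(-k*(x-x0)) = 1/3
x = x0 + ln(3)/k
ln(3) = 1.0986
x = 10 + 1.0986/0.8
= 10 + 1.3732
= 11.37


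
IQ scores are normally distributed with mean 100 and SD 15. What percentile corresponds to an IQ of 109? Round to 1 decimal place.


z = (IQ - mean) / SD
z = (109 - 100) / 15 = 0.6
Percentile = Phi(0.6) * 100
Phi(0.6) = 0.725747
= 72.6


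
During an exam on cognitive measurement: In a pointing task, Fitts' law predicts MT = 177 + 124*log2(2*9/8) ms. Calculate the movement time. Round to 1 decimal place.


MT = 177 + 124 * log2(2*9/8)
2D/W = 2.25
log2(2.25) = 1.1699
MT = 177 + 124 * 1.1699
= 322.1 ms


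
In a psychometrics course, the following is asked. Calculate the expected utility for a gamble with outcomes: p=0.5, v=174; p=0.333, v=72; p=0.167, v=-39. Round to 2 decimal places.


EU = sum(p_i * v_i)
0.5 * 174 = 87.0
0.333 * 72 = 23.976
0.167 * -39 = -6.513
EU = 87.0 + 23.976 + -6.513
= 104.46


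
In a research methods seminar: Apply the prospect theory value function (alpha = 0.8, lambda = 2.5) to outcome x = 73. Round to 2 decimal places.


Since x = 73 >= 0, use v(x) = x^0.8
73^0.8 = 30.9498
v(73) = 30.95


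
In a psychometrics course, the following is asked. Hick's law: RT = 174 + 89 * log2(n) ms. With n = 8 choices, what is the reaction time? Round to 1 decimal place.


RT = 174 + 89 * log2(8)
log2(8) = 3.0
RT = 174 + 89 * 3.0
= 174 + 267.0
= 441.0 ms


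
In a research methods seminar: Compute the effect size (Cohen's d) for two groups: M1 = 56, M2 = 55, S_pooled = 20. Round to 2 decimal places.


Cohen's d = (M1 - M2) / S_pooled
= (56 - 55) / 20
= 1 / 20
= 0.05


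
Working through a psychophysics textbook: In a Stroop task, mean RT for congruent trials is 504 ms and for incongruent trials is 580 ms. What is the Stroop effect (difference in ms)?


Stroop effect = RT(incongruent) - RT(congruent)
= 580 - 504
= 76 ms


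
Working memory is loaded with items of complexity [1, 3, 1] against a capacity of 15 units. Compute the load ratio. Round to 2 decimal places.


Total complexity = 1 + 3 + 1 = 5
Load = total / capacity = 5 / 15
= 0.33


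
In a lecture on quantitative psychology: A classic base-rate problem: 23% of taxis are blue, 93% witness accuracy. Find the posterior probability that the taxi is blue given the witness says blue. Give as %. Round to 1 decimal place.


P(blue | says blue) = P(says blue | blue)*P(blue) / [P(says blue | blue)*P(blue) + P(says blue | not blue)*P(not blue)]
Numerator = 0.93 * 0.23 = 0.2139
False identification = 0.07 * 0.77 = 0.0539
P = 0.2139 / (0.2139 + 0.0539)
= 0.2139 / 0.2678
As percentage = 79.9


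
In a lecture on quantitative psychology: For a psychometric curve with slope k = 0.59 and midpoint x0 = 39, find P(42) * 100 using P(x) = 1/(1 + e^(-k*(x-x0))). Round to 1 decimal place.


P(x) = 1/(1 + e^(-0.59*(42 - 39)))
Exponent = -0.59 * 3 = -1.77
e^(-1.77) = 0.170333
P = 1/(1 + 0.170333) = 0.854458
Percentage = 85.4


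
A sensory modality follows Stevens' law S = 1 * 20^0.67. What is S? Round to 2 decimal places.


S = 1 * 20^0.67
20^0.67 = 7.442
S = 1 * 7.442
= 7.44


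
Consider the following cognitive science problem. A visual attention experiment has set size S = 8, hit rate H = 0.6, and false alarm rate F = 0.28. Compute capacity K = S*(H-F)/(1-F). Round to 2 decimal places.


K = S * (H - F) / (1 - F)
H - F = 0.32
1 - F = 0.72
K = 8 * 0.32 / 0.72
= 3.56


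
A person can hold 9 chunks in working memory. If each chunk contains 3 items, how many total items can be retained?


Total items = chunks * items_per_chunk
= 9 * 3
= 27


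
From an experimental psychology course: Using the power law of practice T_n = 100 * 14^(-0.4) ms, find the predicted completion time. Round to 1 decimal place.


T_n = 100 * 14^(-0.4)
14^(-0.4) = 0.347976
T_n = 100 * 0.347976
= 34.8 ms


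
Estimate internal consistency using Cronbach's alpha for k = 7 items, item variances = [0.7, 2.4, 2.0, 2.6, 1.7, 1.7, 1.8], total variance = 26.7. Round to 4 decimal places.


alpha = (k/(k-1)) * (1 - sum(s_i^2)/s_total^2)
sum(item variances) = 12.9
k/(k-1) = 7/6 = 1.166667
1 - 12.9/26.7 = 1 - 0.483146 = 0.516854
alpha = 1.166667 * 0.516854
= 0.6030


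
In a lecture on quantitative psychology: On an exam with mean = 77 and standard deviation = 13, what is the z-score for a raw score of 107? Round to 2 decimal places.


z = (X - mu) / sigma
= (107 - 77) / 13
= 30 / 13
= 2.31


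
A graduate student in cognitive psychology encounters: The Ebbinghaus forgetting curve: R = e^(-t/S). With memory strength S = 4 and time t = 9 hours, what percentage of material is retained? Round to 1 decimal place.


R = e^(-t/S)
-t/S = -9/4 = -2.25
R = e^(-2.25) = 0.105399
Percentage = 0.105399 * 100
= 10.5


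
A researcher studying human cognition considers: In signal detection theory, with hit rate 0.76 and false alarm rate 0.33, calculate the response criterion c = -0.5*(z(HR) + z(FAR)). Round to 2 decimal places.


c = -0.5 * (z(HR) + z(FAR))
z(0.76) = 0.7063
z(0.33) = -0.4399
c = -0.5 * (0.7063 + -0.4399)
= -0.5 * 0.2664
= -0.13


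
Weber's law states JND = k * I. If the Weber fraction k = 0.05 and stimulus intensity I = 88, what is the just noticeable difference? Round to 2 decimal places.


JND = k * I
JND = 0.05 * 88
= 4.40


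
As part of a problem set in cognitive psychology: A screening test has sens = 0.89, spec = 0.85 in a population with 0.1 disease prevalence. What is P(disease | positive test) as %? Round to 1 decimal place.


PPV = (sens * prev) / (sens * prev + (1-spec) * (1-prev))
Numerator = 0.89 * 0.1 = 0.089
P(positive and no disease) = (1 - spec) * (1 - prev) = (1 - 0.85) * (1 - 0.1) = 0.135
Denominator = 0.089 + 0.135 = 0.224
PPV = 0.089 / 0.224 = 0.397321
As percentage = 39.7


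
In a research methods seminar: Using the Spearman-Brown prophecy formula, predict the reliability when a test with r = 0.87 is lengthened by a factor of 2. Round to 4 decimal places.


r_new = n*r / (1 + (n-1)*r)
Numerator = 2 * 0.87 = 1.74
Denominator = 1 + 1 * 0.87 = 1.87
r_new = 1.74 / 1.87
= 0.9305


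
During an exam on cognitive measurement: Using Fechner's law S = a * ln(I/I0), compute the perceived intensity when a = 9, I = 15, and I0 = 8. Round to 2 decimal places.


S = 9 * ln(15/8)
I/I0 = 1.875
ln(1.875) = 0.6286
S = 9 * 0.6286
= 5.66


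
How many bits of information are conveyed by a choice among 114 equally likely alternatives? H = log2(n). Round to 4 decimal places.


H = log2(n)
H = log2(114)
= 6.8329


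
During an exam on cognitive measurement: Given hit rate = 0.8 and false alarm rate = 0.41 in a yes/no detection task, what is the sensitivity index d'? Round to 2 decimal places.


d' = z(HR) - z(FAR)
z(0.8) = 0.8416
z(0.41) = -0.2275
d' = 0.8416 - -0.2275
= 1.07


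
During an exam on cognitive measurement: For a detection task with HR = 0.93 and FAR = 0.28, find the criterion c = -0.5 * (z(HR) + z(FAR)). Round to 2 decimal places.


c = -0.5 * (z(HR) + z(FAR))
z(0.93) = 1.4758
z(0.28) = -0.5828
c = -0.5 * (1.4758 + -0.5828)
= -0.5 * 0.893
= -0.45


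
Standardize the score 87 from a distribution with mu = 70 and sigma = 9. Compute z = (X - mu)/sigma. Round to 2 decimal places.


z = (X - mu) / sigma
= (87 - 70) / 9
= 17 / 9
= 1.89


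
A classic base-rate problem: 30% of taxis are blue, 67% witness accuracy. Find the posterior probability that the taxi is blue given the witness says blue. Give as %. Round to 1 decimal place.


P(blue | says blue) = P(says blue | blue)*P(blue) / [P(says blue | blue)*P(blue) + P(says blue | not blue)*P(not blue)]
Numerator = 0.67 * 0.3 = 0.201
False identification = 0.33 * 0.7 = 0.231
P = 0.201 / (0.201 + 0.231)
= 0.201 / 0.432
As percentage = 46.5


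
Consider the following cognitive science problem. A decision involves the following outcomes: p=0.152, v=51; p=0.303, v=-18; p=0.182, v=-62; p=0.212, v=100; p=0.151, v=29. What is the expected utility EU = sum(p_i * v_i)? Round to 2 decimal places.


EU = sum(p_i * v_i)
0.152 * 51 = 7.752
0.303 * -18 = -5.454
0.182 * -62 = -11.284
0.212 * 100 = 21.2
0.151 * 29 = 4.379
EU = 7.752 + -5.454 + -11.284 + 21.2 + 4.379
= 16.59


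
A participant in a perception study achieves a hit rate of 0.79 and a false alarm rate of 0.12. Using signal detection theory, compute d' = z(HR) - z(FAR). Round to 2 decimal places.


d' = z(HR) - z(FAR)
z(0.79) = 0.8064
z(0.12) = -1.175
d' = 0.8064 - -1.175
= 1.98


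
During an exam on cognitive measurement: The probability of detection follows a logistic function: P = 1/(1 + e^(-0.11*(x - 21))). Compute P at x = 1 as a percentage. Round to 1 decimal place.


P(x) = 1/(1 + e^(-0.11*(1 - 21)))
Exponent = -0.11 * -20 = 2.2
e^(2.2) = 9.025013
P = 1/(1 + 9.025013) = 0.09975
Percentage = 10.0


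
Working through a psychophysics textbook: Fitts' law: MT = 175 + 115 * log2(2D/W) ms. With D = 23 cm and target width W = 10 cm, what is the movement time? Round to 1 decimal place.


MT = 175 + 115 * log2(2*23/10)
2D/W = 4.6
log2(4.6) = 2.2016
MT = 175 + 115 * 2.2016
= 428.2 ms


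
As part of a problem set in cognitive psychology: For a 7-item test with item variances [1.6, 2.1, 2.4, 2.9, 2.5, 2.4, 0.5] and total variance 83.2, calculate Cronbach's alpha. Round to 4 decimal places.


alpha = (k/(k-1)) * (1 - sum(s_i^2)/s_total^2)
sum(item variances) = 14.4
k/(k-1) = 7/6 = 1.166667
1 - 14.4/83.2 = 1 - 0.173077 = 0.826923
alpha = 1.166667 * 0.826923
= 0.9647


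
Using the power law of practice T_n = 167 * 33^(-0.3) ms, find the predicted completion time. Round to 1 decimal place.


T_n = 167 * 33^(-0.3)
33^(-0.3) = 0.350305
T_n = 167 * 0.350305
= 58.5 ms


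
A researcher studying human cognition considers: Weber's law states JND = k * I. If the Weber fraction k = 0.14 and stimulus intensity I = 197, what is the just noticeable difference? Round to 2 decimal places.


JND = k * I
JND = 0.14 * 197
= 27.58


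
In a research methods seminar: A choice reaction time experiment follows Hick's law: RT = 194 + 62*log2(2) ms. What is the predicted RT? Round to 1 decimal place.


RT = 194 + 62 * log2(2)
log2(2) = 1.0
RT = 194 + 62 * 1.0
= 194 + 62.0
= 256.0 ms


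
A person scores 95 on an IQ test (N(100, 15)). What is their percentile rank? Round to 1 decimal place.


z = (IQ - mean) / SD
z = (95 - 100) / 15 = -0.3333
Percentile = Phi(-0.3333) * 100
Phi(-0.3333) = 0.369454
= 36.9


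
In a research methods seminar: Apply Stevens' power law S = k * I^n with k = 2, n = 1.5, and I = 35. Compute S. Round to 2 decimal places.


S = 2 * 35^1.5
35^1.5 = 207.0628
S = 2 * 207.0628
= 414.13


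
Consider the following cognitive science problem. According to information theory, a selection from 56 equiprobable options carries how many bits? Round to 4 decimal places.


H = log2(n)
H = log2(56)
= 5.8074


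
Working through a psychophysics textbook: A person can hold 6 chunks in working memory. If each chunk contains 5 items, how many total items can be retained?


Total items = chunks * items_per_chunk
= 6 * 5
= 30


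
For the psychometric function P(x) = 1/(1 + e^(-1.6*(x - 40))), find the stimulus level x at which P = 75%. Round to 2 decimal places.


At P = 0.75: 0.75 = 1/(1 + e^(-k*(x-x0)))
Solving: e^(-k*(x-x0)) = 1/3
x = x0 + ln(3)/k
ln(3) = 1.0986
x = 40 + 1.0986/1.6
= 40 + 0.6866
= 40.69


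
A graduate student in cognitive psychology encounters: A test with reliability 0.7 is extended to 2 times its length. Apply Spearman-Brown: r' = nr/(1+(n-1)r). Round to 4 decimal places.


r_new = n*r / (1 + (n-1)*r)
Numerator = 2 * 0.7 = 1.4
Denominator = 1 + 1 * 0.7 = 1.7
r_new = 1.4 / 1.7
= 0.8235


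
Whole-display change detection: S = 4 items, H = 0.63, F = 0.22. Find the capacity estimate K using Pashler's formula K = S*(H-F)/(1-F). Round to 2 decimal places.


K = S * (H - F) / (1 - F)
H - F = 0.41
1 - F = 0.78
K = 4 * 0.41 / 0.78
= 2.10


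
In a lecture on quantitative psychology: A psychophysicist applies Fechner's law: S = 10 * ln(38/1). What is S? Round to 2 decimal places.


S = 10 * ln(38/1)
I/I0 = 38.0
ln(38.0) = 3.6376
S = 10 * 3.6376
= 36.38


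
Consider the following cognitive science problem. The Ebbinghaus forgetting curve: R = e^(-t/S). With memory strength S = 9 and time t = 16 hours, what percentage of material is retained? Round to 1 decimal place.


R = e^(-t/S)
-t/S = -16/9 = -1.777778
R = e^(-1.777778) = 0.169013
Percentage = 0.169013 * 100
= 16.9


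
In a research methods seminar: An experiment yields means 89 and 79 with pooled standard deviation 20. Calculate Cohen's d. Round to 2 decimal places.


Cohen's d = (M1 - M2) / S_pooled
= (89 - 79) / 20
= 10 / 20
= 0.50


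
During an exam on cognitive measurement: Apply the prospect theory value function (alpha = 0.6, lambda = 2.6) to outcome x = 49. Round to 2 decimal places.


Since x = 49 >= 0, use v(x) = x^0.6
49^0.6 = 10.3304
v(49) = 10.33


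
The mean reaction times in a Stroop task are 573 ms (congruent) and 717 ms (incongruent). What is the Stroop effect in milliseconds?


Stroop effect = RT(incongruent) - RT(congruent)
= 717 - 573
= 144 ms


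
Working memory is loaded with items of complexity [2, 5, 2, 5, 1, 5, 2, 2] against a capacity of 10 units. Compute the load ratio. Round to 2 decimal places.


Total complexity = 2 + 5 + 2 + 5 + 1 + 5 + 2 + 2 = 24
Load = total / capacity = 24 / 10
= 2.40


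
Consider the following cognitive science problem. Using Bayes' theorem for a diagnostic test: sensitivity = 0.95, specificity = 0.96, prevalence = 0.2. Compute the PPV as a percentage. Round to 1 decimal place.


PPV = (sens * prev) / (sens * prev + (1-spec) * (1-prev))
Numerator = 0.95 * 0.2 = 0.19
P(positive and no disease) = (1 - spec) * (1 - prev) = (1 - 0.96) * (1 - 0.2) = 0.032
Denominator = 0.19 + 0.032 = 0.222
PPV = 0.19 / 0.222 = 0.855856
As percentage = 85.6


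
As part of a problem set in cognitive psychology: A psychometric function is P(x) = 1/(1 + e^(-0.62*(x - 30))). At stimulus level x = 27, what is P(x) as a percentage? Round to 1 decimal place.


P(x) = 1/(1 + e^(-0.62*(27 - 30)))
Exponent = -0.62 * -3 = 1.86
e^(1.86) = 6.423737
P = 1/(1 + 6.423737) = 0.134703
Percentage = 13.5


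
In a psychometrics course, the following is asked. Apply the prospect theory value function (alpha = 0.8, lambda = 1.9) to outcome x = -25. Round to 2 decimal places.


Since x = -25 < 0, use v(x) = -lambda*(-x)^alpha
(-x) = 25
25^0.8 = 13.1326
v(-25) = -1.9 * 13.1326
= -24.95


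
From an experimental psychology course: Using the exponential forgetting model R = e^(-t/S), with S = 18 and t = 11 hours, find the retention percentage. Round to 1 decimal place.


R = e^(-t/S)
-t/S = -11/18 = -0.611111
R = e^(-0.611111) = 0.542748
Percentage = 0.542748 * 100
= 54.3


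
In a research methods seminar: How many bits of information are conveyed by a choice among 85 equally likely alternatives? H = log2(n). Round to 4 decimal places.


H = log2(n)
H = log2(85)
= 6.4094


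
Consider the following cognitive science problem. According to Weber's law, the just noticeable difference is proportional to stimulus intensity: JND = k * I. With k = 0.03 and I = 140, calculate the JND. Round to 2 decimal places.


JND = k * I
JND = 0.03 * 140
= 4.20


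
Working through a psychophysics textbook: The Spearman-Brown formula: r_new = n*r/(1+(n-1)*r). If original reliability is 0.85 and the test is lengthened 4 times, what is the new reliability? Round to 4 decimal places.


r_new = n*r / (1 + (n-1)*r)
Numerator = 4 * 0.85 = 3.4
Denominator = 1 + 3 * 0.85 = 3.55
r_new = 3.4 / 3.55
= 0.9577


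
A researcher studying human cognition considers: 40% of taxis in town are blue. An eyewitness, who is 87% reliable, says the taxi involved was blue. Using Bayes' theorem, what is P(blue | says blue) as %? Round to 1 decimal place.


P(blue | says blue) = P(says blue | blue)*P(blue) / [P(says blue | blue)*P(blue) + P(says blue | not blue)*P(not blue)]
Numerator = 0.87 * 0.4 = 0.348
False identification = 0.13 * 0.6 = 0.078
P = 0.348 / (0.348 + 0.078)
= 0.348 / 0.426
As percentage = 81.7


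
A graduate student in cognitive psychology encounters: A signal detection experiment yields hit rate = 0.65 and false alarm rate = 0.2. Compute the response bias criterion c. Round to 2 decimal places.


c = -0.5 * (z(HR) + z(FAR))
z(0.65) = 0.3853
z(0.2) = -0.8416
c = -0.5 * (0.3853 + -0.8416)
= -0.5 * -0.4563
= 0.23


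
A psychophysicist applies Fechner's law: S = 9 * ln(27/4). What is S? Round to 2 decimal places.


S = 9 * ln(27/4)
I/I0 = 6.75
ln(6.75) = 1.9095
S = 9 * 1.9095
= 17.19


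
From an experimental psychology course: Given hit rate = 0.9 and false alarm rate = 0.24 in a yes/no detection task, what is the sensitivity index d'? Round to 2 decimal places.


d' = z(HR) - z(FAR)
z(0.9) = 1.2816
z(0.24) = -0.7063
d' = 1.2816 - -0.7063
= 1.99


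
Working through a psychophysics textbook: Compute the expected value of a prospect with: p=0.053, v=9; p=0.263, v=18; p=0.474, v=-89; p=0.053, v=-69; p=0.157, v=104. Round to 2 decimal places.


EU = sum(p_i * v_i)
0.053 * 9 = 0.477
0.263 * 18 = 4.734
0.474 * -89 = -42.186
0.053 * -69 = -3.657
0.157 * 104 = 16.328
EU = 0.477 + 4.734 + -42.186 + -3.657 + 16.328
= -24.30


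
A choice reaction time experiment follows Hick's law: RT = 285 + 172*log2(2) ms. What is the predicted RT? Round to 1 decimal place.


RT = 285 + 172 * log2(2)
log2(2) = 1.0
RT = 285 + 172 * 1.0
= 285 + 172.0
= 457.0 ms


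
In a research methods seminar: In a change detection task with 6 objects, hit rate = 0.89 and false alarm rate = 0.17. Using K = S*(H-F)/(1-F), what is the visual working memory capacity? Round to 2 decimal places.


K = S * (H - F) / (1 - F)
H - F = 0.72
1 - F = 0.83
K = 6 * 0.72 / 0.83
= 5.20


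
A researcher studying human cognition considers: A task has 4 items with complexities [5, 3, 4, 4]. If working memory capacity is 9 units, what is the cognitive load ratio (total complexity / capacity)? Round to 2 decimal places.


Total complexity = 5 + 3 + 4 + 4 = 16
Load = total / capacity = 16 / 9
= 1.78


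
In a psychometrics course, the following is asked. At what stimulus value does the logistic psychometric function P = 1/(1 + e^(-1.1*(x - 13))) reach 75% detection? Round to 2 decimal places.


At P = 0.75: 0.75 = 1/(1 + e^(-k*(x-x0)))
Solving: e^(-k*(x-x0)) = 1/3
x = x0 + ln(3)/k
ln(3) = 1.0986
x = 13 + 1.0986/1.1
= 13 + 0.9987
= 14.00


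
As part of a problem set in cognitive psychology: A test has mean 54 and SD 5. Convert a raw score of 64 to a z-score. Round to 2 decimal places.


z = (X - mu) / sigma
= (64 - 54) / 5
= 10 / 5
= 2.00


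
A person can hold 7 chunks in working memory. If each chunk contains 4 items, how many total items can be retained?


Total items = chunks * items_per_chunk
= 7 * 4
= 28


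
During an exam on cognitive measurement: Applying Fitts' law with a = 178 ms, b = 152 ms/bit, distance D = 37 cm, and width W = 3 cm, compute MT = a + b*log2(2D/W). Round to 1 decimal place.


MT = 178 + 152 * log2(2*37/3)
2D/W = 24.666667
log2(24.666667) = 4.6245
MT = 178 + 152 * 4.6245
= 880.9 ms


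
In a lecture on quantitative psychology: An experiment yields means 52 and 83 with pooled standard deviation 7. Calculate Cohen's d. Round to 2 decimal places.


Cohen's d = (M1 - M2) / S_pooled
= (52 - 83) / 7
= -31 / 7
= -4.43


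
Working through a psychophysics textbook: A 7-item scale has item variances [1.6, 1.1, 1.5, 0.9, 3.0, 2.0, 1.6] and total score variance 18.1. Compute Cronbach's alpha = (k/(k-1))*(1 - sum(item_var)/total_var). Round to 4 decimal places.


alpha = (k/(k-1)) * (1 - sum(s_i^2)/s_total^2)
sum(item variances) = 11.7
k/(k-1) = 7/6 = 1.166667
1 - 11.7/18.1 = 1 - 0.646409 = 0.353591
alpha = 1.166667 * 0.353591
= 0.4125


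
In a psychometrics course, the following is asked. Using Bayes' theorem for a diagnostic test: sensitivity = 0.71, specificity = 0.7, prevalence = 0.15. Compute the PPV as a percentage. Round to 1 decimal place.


PPV = (sens * prev) / (sens * prev + (1-spec) * (1-prev))
Numerator = 0.71 * 0.15 = 0.1065
P(positive and no disease) = (1 - spec) * (1 - prev) = (1 - 0.7) * (1 - 0.15) = 0.255
Denominator = 0.1065 + 0.255 = 0.3615
PPV = 0.1065 / 0.3615 = 0.294606
As percentage = 29.5


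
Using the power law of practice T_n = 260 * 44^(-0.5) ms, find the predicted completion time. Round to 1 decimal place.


T_n = 260 * 44^(-0.5)
44^(-0.5) = 0.150756
T_n = 260 * 0.150756
= 39.2 ms


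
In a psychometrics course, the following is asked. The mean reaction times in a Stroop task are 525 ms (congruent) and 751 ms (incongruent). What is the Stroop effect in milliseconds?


Stroop effect = RT(incongruent) - RT(congruent)
= 751 - 525
= 226 ms


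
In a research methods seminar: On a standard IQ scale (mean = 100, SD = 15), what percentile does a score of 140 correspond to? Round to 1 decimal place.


z = (IQ - mean) / SD
z = (140 - 100) / 15 = 2.6667
Percentile = Phi(2.6667) * 100
Phi(2.6667) = 0.99617
= 99.6


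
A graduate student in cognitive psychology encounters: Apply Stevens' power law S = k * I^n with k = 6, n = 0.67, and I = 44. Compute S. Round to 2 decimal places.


S = 6 * 44^0.67
44^0.67 = 12.6216
S = 6 * 12.6216
= 75.73


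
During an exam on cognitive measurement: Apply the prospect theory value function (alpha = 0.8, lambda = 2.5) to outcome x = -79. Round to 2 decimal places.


Since x = -79 < 0, use v(x) = -lambda*(-x)^alpha
(-x) = 79
79^0.8 = 32.9687
v(-79) = -2.5 * 32.9687
= -82.42


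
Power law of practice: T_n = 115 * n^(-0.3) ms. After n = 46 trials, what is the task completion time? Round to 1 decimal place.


T_n = 115 * 46^(-0.3)
46^(-0.3) = 0.317083
T_n = 115 * 0.317083
= 36.5 ms


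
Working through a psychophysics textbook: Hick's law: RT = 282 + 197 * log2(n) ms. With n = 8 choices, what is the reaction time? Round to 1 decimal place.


RT = 282 + 197 * log2(8)
log2(8) = 3.0
RT = 282 + 197 * 3.0
= 282 + 591.0
= 873.0 ms


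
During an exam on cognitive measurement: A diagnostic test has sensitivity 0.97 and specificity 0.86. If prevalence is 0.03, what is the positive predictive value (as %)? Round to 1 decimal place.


PPV = (sens * prev) / (sens * prev + (1-spec) * (1-prev))
Numerator = 0.97 * 0.03 = 0.0291
P(positive and no disease) = (1 - spec) * (1 - prev) = (1 - 0.86) * (1 - 0.03) = 0.1358
Denominator = 0.0291 + 0.1358 = 0.1649
PPV = 0.0291 / 0.1649 = 0.176471
As percentage = 17.6


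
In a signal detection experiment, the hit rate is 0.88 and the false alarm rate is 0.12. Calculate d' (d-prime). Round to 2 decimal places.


d' = z(HR) - z(FAR)
z(0.88) = 1.175
z(0.12) = -1.175
d' = 1.175 - -1.175
= 2.35


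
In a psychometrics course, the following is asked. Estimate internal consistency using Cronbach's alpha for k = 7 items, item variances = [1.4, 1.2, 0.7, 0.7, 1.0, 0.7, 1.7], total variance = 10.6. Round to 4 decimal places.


alpha = (k/(k-1)) * (1 - sum(s_i^2)/s_total^2)
sum(item variances) = 7.4
k/(k-1) = 7/6 = 1.166667
1 - 7.4/10.6 = 1 - 0.698113 = 0.301887
alpha = 1.166667 * 0.301887
= 0.3522


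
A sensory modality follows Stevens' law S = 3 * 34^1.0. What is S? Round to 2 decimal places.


S = 3 * 34^1.0
34^1.0 = 34.0
S = 3 * 34.0
= 102.00


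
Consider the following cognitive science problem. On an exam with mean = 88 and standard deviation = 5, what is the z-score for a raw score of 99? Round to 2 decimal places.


z = (X - mu) / sigma
= (99 - 88) / 5
= 11 / 5
= 2.20


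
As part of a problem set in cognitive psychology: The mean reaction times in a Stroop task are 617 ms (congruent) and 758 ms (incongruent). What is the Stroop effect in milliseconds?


Stroop effect = RT(incongruent) - RT(congruent)
= 758 - 617
= 141 ms


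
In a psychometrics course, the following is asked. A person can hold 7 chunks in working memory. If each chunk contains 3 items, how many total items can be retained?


Total items = chunks * items_per_chunk
= 7 * 3
= 21


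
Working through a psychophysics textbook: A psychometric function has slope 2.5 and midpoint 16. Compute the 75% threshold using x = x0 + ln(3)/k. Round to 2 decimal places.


At P = 0.75: 0.75 = 1/(1 + e^(-k*(x-x0)))
Solving: e^(-k*(x-x0)) = 1/3
x = x0 + ln(3)/k
ln(3) = 1.0986
x = 16 + 1.0986/2.5
= 16 + 0.4394
= 16.44


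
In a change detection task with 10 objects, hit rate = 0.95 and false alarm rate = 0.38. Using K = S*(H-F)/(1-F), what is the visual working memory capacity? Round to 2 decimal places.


K = S * (H - F) / (1 - F)
H - F = 0.57
1 - F = 0.62
K = 10 * 0.57 / 0.62
= 9.19


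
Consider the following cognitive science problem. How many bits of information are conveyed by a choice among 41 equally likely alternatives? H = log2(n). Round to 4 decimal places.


H = log2(n)
H = log2(41)
= 5.3576


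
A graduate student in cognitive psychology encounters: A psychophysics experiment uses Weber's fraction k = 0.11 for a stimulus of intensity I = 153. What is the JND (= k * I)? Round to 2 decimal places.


JND = k * I
JND = 0.11 * 153
= 16.83


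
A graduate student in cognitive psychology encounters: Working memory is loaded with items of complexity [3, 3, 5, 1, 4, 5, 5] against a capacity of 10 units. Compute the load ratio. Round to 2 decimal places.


Total complexity = 3 + 3 + 5 + 1 + 4 + 5 + 5 = 26
Load = total / capacity = 26 / 10
= 2.60


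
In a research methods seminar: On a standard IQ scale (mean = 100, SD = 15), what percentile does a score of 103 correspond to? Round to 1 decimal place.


z = (IQ - mean) / SD
z = (103 - 100) / 15 = 0.2
Percentile = Phi(0.2) * 100
Phi(0.2) = 0.57926
= 57.9


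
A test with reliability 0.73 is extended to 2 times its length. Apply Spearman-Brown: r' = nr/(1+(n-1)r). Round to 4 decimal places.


r_new = n*r / (1 + (n-1)*r)
Numerator = 2 * 0.73 = 1.46
Denominator = 1 + 1 * 0.73 = 1.73
r_new = 1.46 / 1.73
= 0.8439


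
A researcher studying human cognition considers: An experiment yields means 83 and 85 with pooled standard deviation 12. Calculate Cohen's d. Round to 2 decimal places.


Cohen's d = (M1 - M2) / S_pooled
= (83 - 85) / 12
= -2 / 12
= -0.17


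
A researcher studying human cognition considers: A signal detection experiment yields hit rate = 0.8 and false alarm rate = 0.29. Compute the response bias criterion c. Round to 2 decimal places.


c = -0.5 * (z(HR) + z(FAR))
z(0.8) = 0.8416
z(0.29) = -0.5534
c = -0.5 * (0.8416 + -0.5534)
= -0.5 * 0.2882
= -0.14


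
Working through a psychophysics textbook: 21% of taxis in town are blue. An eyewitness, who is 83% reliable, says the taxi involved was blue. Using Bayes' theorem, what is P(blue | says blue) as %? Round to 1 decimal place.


P(blue | says blue) = P(says blue | blue)*P(blue) / [P(says blue | blue)*P(blue) + P(says blue | not blue)*P(not blue)]
Numerator = 0.83 * 0.21 = 0.1743
False identification = 0.17 * 0.79 = 0.1343
P = 0.1743 / (0.1743 + 0.1343)
= 0.1743 / 0.3086
As percentage = 56.5
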